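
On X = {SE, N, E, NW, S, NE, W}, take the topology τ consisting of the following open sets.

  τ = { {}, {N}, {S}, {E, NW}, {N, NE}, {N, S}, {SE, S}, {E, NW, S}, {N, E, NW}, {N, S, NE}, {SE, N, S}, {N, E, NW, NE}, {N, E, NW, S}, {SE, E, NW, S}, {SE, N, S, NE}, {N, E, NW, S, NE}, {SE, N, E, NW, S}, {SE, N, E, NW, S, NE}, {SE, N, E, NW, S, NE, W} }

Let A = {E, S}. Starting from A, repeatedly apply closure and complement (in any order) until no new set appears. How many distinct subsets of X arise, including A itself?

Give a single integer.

12

X∖A={SE, N, NW, NE, W}, int(X∖A)={N, NE}, hence cl(A)={SE, E, NW, S, W}
Orbit (k=closure, c=complement):
  1. A     = {E, S}
  2. kA    = {SE, E, NW, S, W}
  3. cA    = {SE, N, NW, NE, W}
  4. ckA   = {N, NE}
  5. kcA   = {SE, N, E, NW, NE, W}
  6. kckA  = {N, NE, W}
  7. ckcA  = {S}
  8. ckckA = {SE, E, NW, S}
  9. kckcA = {SE, S, W}
  10. ckckcA = {N, E, NW, NE}
  11. kckckcA = {N, E, NW, NE, W}
  12. ckckckcA = {SE, S}
(closed under both — stop)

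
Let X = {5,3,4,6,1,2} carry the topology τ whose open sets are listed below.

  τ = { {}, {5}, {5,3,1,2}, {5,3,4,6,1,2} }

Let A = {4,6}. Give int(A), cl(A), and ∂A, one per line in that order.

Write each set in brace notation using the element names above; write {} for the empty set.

opens ⊆ A: {}; union → int = {}
complement {5,3,1,2}; its interior {5,3,1,2}; cl(A) = X∖{5,3,1,2} = {4,6}
boundary = {4,6} ∖ {} = {4,6}

int(A) = {}
cl(A)  = {4,6}
∂A     = {4,6}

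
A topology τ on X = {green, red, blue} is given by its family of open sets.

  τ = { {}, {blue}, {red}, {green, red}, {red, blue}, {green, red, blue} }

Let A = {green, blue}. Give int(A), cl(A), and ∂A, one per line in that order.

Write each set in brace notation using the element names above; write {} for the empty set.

int(A) = {blue}
cl(A)  = {green, blue}
∂A     = {green}

interior: largest open inside A is {blue} (from {}, {blue})
cl via duality: int({red}) = {red}, so X∖{red} = {green, blue}
cl∖int = {green}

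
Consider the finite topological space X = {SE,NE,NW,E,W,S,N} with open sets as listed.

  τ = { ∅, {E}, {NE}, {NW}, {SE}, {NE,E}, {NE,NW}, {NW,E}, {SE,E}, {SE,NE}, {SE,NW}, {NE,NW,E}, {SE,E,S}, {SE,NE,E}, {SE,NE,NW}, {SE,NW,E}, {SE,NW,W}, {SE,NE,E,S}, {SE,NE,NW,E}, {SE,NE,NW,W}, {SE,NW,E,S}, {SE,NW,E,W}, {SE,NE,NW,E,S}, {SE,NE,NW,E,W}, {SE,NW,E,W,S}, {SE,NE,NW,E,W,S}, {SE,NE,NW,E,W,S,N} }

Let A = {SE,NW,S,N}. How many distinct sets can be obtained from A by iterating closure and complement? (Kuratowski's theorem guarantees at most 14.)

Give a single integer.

8

cl via duality: int({NE,E,W}) = {NE,E}, so X∖{NE,E} = {SE,NW,W,S,N}
Write k for closure, c for complement:
  1. A     = {SE,NW,S,N}
  2. kA    = {SE,NW,W,S,N}
  3. cA    = {NE,E,W}
  4. ckA   = {NE,E}
  5. kcA   = {NE,E,W,S,N}
  6. kckA  = {NE,E,S,N}
  7. ckcA  = {SE,NW}
  8. ckckA = {SE,NW,W}
applying k or c yields no new set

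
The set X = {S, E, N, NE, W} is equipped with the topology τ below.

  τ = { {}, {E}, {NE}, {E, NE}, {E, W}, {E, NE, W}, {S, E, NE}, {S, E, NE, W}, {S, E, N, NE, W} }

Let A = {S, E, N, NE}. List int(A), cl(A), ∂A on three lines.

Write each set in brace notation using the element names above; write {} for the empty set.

open subsets of A: {}, {E}, {NE}, {E, NE}, {S, E, NE}; so int(A) = {S, E, NE}
closure: X∖int(X∖A) = X∖{} = {S, E, N, NE, W}
∂A = {S, E, N, NE, W} minus {S, E, NE} = {N, W}

int(A) = {S, E, NE}
cl(A)  = {S, E, N, NE, W}
∂A     = {N, W}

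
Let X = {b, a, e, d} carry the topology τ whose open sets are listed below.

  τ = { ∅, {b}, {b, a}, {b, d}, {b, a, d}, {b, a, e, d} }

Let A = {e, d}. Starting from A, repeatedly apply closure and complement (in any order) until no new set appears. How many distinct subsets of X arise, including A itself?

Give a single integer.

4

X∖A={b, a}, int(X∖A)={b, a}, hence cl(A)={e, d}
Orbit (k=closure, c=complement):
  1. A     = {e, d}
  2. cA    = {b, a}
  3. kcA   = {b, a, e, d}
  4. ckcA  = ∅
(closed under both — stop)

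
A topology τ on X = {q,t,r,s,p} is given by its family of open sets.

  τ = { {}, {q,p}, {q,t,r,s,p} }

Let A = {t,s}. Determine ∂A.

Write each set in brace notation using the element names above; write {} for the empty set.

interior: largest open inside A is {} (from {})
cl via duality: int({q,r,p}) = {q,p}, so X∖{q,p} = {t,r,s}
cl∖int = {t,r,s}

{t,r,s}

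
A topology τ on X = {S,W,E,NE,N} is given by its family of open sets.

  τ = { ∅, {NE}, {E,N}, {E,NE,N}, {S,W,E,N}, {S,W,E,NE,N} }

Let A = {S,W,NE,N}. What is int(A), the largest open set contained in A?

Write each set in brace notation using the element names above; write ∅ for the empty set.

{NE}

opens ⊆ A: ∅, {NE}; union → int = {NE}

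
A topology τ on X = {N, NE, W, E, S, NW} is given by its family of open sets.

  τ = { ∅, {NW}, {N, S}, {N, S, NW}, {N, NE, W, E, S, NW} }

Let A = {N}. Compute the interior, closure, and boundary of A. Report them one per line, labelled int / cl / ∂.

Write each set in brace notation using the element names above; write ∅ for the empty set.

interior: largest open inside A is ∅ (from ∅)
cl via duality: int({NE, W, E, S, NW}) = {NW}, so X∖{NW} = {N, NE, W, E, S}
cl∖int = {N, NE, W, E, S}

int(A) = ∅
cl(A)  = {N, NE, W, E, S}
∂A     = {N, NE, W, E, S}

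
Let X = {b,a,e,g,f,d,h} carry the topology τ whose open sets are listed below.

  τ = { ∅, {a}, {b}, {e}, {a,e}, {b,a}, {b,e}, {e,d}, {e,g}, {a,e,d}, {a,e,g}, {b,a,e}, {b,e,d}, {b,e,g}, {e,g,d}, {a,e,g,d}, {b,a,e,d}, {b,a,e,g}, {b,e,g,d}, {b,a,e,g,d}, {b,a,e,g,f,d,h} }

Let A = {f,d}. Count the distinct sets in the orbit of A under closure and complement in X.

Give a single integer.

6

cl via duality: int({b,a,e,g,h}) = {b,a,e,g}, so X∖{b,a,e,g} = {f,d,h}
Write k for closure, c for complement:
  1. A     = {f,d}
  2. kA    = {f,d,h}
  3. cA    = {b,a,e,g,h}
  4. ckA   = {b,a,e,g}
  5. kcA   = {b,a,e,g,f,d,h}
  6. ckcA  = ∅
applying k or c yields no new set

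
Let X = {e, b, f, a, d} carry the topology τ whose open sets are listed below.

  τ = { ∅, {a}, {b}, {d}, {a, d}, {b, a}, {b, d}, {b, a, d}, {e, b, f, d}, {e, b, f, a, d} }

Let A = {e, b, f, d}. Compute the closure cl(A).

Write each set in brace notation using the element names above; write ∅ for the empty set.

{e, b, f, d}

cl via duality: int({a}) = {a}, so X∖{a} = {e, b, f, d}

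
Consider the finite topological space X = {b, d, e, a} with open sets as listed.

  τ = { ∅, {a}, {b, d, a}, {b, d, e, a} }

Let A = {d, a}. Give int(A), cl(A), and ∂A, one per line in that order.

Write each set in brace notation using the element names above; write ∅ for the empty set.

int(A) = {a}
cl(A)  = {b, d, e, a}
∂A     = {b, d, e}

open subsets of A: ∅, {a}; so int(A) = {a}
closure: X∖int(X∖A) = X∖∅ = {b, d, e, a}
∂A = {b, d, e, a} minus {a} = {b, d, e}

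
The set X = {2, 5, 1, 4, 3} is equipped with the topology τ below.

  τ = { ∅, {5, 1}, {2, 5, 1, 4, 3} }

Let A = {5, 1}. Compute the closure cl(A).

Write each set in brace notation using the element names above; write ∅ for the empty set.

complement {2, 4, 3}; its interior ∅; cl(A) = X∖∅ = {2, 5, 1, 4, 3}

{2, 5, 1, 4, 3}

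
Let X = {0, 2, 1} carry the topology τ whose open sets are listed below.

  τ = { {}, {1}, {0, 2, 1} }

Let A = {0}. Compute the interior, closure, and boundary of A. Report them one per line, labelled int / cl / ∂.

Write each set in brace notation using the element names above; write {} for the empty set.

interior: largest open inside A is {} (from {})
cl via duality: int({2, 1}) = {1}, so X∖{1} = {0, 2}
cl∖int = {0, 2}

int(A) = {}
cl(A)  = {0, 2}
∂A     = {0, 2}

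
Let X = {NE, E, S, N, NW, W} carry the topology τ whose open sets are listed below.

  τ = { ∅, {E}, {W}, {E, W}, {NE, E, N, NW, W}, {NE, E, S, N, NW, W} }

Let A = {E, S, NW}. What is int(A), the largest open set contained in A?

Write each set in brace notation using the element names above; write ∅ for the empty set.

{E}

interior: largest open inside A is {E} (from ∅, {E})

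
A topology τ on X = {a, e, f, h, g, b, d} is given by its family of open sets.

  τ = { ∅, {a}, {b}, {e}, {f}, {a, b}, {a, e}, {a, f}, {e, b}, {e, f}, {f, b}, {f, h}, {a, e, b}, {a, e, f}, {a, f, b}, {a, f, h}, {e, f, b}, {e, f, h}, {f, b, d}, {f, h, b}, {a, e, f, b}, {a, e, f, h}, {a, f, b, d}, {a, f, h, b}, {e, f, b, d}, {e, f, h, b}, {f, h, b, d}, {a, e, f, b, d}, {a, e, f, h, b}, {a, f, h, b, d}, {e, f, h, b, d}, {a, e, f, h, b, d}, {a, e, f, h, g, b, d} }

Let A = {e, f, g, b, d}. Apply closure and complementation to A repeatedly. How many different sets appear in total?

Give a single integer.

8

X∖A={a, h}, int(X∖A)={a}, hence cl(A)={e, f, h, g, b, d}
Orbit (k=closure, c=complement):
  1. A     = {e, f, g, b, d}
  2. kA    = {e, f, h, g, b, d}
  3. cA    = {a, h}
  4. ckA   = {a}
  5. kcA   = {a, h, g}
  6. kckA  = {a, g}
  7. ckcA  = {e, f, b, d}
  8. ckckA = {e, f, h, b, d}
(closed under both — stop)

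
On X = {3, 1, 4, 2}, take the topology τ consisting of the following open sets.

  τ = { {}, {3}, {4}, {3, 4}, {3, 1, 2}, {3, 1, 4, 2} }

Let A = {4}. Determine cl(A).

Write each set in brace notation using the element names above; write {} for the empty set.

X∖A={3, 1, 2}, int(X∖A)={3, 1, 2}, hence cl(A)={4}

{4}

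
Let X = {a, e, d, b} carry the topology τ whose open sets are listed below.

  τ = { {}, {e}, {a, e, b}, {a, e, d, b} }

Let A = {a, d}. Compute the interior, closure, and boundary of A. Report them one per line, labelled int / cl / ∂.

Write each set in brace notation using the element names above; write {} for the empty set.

U open, U⊆A: {}. int(A) = ⋃ = {}
X∖A={e, b}, int(X∖A)={e}, hence cl(A)={a, d, b}
∂A: remove int from cl → {a, d, b}

int(A) = {}
cl(A)  = {a, d, b}
∂A     = {a, d, b}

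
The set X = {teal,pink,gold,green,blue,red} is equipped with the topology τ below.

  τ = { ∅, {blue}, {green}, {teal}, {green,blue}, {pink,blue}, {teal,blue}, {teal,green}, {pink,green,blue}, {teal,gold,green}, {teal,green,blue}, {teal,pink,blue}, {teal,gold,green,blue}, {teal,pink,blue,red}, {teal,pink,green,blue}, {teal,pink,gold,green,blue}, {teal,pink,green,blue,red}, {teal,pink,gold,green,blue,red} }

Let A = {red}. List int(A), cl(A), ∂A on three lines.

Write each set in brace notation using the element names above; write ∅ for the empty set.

open subsets of A: ∅; so int(A) = ∅
closure: X∖int(X∖A) = X∖{teal,pink,gold,green,blue} = {red}
∂A = {red} minus ∅ = {red}

int(A) = ∅
cl(A)  = {red}
∂A     = {red}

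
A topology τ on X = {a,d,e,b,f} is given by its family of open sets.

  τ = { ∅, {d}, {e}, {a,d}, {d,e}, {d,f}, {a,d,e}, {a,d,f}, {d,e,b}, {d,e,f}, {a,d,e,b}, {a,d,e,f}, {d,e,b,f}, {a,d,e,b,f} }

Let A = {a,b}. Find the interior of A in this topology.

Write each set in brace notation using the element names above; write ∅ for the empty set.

U open, U⊆A: ∅. int(A) = ⋃ = ∅

∅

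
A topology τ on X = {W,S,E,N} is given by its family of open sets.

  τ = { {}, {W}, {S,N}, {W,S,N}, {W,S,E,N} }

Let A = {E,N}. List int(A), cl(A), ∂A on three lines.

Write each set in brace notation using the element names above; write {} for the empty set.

int(A) = {}
cl(A)  = {S,E,N}
∂A     = {S,E,N}

opens ⊆ A: {}; union → int = {}
complement {W,S}; its interior {W}; cl(A) = X∖{W} = {S,E,N}
boundary = {S,E,N} ∖ {} = {S,E,N}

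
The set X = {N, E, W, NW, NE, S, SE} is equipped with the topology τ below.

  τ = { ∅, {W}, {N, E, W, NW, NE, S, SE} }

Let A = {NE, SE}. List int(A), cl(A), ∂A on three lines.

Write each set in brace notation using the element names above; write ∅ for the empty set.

open subsets of A: ∅; so int(A) = ∅
closure: X∖int(X∖A) = X∖{W} = {N, E, NW, NE, S, SE}
∂A = {N, E, NW, NE, S, SE} minus ∅ = {N, E, NW, NE, S, SE}

int(A) = ∅
cl(A)  = {N, E, NW, NE, S, SE}
∂A     = {N, E, NW, NE, S, SE}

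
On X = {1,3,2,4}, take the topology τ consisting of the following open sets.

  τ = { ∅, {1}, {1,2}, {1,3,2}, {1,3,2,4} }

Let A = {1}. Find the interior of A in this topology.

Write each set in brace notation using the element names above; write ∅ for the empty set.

open subsets of A: ∅, {1}; so int(A) = {1}

{1}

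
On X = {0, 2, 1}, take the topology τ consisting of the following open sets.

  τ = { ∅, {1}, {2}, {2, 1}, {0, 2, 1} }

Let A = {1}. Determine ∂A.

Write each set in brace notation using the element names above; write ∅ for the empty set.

interior: largest open inside A is {1} (from ∅, {1})
cl via duality: int({0, 2}) = {2}, so X∖{2} = {0, 1}
cl∖int = {0}

{0}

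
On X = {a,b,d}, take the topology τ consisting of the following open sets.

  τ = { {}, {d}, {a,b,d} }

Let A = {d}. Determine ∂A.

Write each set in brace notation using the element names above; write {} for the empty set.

interior: largest open inside A is {d} (from {}, {d})
cl via duality: int({a,b}) = {}, so X∖{} = {a,b,d}
cl∖int = {a,b}

{a,b}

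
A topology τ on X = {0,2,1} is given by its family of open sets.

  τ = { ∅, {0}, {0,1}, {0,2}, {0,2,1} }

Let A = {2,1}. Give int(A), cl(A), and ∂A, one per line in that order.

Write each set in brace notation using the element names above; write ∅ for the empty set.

int(A) = ∅
cl(A)  = {2,1}
∂A     = {2,1}

interior: largest open inside A is ∅ (from ∅)
cl via duality: int({0}) = {0}, so X∖{0} = {2,1}
cl∖int = {2,1}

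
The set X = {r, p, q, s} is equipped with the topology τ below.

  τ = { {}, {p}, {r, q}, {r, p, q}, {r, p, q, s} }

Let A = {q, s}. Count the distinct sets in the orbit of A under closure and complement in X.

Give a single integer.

8

complement {r, p}; its interior {p}; cl(A) = X∖{p} = {r, q, s}
With k = closure, c = complement:
  1. A     = {q, s}
  2. kA    = {r, q, s}
  3. cA    = {r, p}
  4. ckA   = {p}
  5. kcA   = {r, p, q, s}
  6. kckA  = {p, s}
  7. ckcA  = {}
  8. ckckA = {r, q}
k, c of each give nothing new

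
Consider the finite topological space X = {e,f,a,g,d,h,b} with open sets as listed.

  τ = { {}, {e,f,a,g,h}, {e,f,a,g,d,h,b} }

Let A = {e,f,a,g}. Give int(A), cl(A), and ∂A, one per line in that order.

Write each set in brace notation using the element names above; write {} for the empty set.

opens ⊆ A: {}; union → int = {}
complement {d,h,b}; its interior {}; cl(A) = X∖{} = {e,f,a,g,d,h,b}
boundary = {e,f,a,g,d,h,b} ∖ {} = {e,f,a,g,d,h,b}

int(A) = {}
cl(A)  = {e,f,a,g,d,h,b}
∂A     = {e,f,a,g,d,h,b}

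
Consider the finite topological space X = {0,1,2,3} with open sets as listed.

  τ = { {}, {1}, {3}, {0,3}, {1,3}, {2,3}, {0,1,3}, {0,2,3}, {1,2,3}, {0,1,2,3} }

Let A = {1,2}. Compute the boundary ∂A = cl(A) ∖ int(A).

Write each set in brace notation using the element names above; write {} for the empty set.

opens ⊆ A: {}, {1}; union → int = {1}
complement {0,3}; its interior {0,3}; cl(A) = X∖{0,3} = {1,2}
boundary = {1,2} ∖ {1} = {2}

{2}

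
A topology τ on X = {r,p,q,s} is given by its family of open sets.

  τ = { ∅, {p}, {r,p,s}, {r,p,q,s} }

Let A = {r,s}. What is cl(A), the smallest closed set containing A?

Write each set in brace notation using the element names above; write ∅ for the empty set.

closure: X∖int(X∖A) = X∖{p} = {r,q,s}

{r,q,s}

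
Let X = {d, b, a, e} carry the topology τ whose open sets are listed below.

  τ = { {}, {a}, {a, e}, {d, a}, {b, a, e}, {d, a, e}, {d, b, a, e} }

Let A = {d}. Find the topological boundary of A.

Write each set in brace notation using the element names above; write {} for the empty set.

{d}

U open, U⊆A: {}. int(A) = ⋃ = {}
X∖A={b, a, e}, int(X∖A)={b, a, e}, hence cl(A)={d}
∂A: remove int from cl → {d}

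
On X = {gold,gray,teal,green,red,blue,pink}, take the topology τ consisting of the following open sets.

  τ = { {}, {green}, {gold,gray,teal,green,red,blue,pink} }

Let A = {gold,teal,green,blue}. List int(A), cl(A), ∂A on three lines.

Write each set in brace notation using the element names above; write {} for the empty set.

int(A) = {green}
cl(A)  = {gold,gray,teal,green,red,blue,pink}
∂A     = {gold,gray,teal,red,blue,pink}

interior: largest open inside A is {green} (from {}, {green})
cl via duality: int({gray,red,pink}) = {}, so X∖{} = {gold,gray,teal,green,red,blue,pink}
cl∖int = {gold,gray,teal,red,blue,pink}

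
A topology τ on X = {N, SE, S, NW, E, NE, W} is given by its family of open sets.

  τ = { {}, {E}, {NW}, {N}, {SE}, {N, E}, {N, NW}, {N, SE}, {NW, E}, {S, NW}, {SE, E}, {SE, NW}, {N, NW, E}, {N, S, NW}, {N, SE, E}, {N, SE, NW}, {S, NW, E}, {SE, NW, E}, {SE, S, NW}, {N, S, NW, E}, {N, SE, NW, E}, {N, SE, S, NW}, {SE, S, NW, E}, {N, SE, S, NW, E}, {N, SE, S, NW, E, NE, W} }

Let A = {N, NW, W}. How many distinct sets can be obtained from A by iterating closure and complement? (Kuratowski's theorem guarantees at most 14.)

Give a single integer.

8

X∖A={SE, S, E, NE}, int(X∖A)={SE, E}, hence cl(A)={N, S, NW, NE, W}
Orbit (k=closure, c=complement):
  1. A     = {N, NW, W}
  2. kA    = {N, S, NW, NE, W}
  3. cA    = {SE, S, E, NE}
  4. ckA   = {SE, E}
  5. kcA   = {SE, S, E, NE, W}
  6. kckA  = {SE, E, NE, W}
  7. ckcA  = {N, NW}
  8. ckckA = {N, S, NW}
(closed under both — stop)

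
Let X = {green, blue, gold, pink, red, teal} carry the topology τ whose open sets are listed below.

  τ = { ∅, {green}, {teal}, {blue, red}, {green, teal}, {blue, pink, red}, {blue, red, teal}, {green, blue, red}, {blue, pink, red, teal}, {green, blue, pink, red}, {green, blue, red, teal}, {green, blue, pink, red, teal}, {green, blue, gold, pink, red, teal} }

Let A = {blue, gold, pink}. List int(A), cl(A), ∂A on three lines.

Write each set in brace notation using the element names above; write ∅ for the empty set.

opens ⊆ A: ∅; union → int = ∅
complement {green, red, teal}; its interior {green, teal}; cl(A) = X∖{green, teal} = {blue, gold, pink, red}
boundary = {blue, gold, pink, red} ∖ ∅ = {blue, gold, pink, red}

int(A) = ∅
cl(A)  = {blue, gold, pink, red}
∂A     = {blue, gold, pink, red}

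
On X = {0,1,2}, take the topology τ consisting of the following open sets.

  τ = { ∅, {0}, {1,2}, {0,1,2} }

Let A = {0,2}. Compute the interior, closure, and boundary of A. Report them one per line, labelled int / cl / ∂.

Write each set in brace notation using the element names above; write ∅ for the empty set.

interior: largest open inside A is {0} (from ∅, {0})
cl via duality: int({1}) = ∅, so X∖∅ = {0,1,2}
cl∖int = {1,2}

int(A) = {0}
cl(A)  = {0,1,2}
∂A     = {1,2}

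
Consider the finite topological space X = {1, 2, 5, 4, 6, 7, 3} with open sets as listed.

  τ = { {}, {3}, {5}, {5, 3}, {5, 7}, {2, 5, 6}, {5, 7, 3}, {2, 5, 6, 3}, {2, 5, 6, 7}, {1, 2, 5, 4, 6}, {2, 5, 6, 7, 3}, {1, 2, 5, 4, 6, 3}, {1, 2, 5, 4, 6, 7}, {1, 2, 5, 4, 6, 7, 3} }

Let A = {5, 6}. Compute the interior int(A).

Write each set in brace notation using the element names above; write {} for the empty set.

U open, U⊆A: {}, {5}. int(A) = ⋃ = {5}

{5}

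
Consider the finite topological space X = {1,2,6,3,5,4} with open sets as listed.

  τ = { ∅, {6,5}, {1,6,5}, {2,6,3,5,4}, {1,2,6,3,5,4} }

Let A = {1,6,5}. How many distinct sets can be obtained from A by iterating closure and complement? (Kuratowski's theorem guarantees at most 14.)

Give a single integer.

4

closure: X∖int(X∖A) = X∖∅ = {1,2,6,3,5,4}
Let k=closure and c=complement:
  1. A     = {1,6,5}
  2. kA    = {1,2,6,3,5,4}
  3. cA    = {2,3,4}
  4. ckA   = ∅
— saturated at 4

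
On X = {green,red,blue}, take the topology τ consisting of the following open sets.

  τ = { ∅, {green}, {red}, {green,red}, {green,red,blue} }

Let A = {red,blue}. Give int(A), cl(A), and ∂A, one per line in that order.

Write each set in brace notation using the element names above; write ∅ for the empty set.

open subsets of A: ∅, {red}; so int(A) = {red}
closure: X∖int(X∖A) = X∖{green} = {red,blue}
∂A = {red,blue} minus {red} = {blue}

int(A) = {red}
cl(A)  = {red,blue}
∂A     = {blue}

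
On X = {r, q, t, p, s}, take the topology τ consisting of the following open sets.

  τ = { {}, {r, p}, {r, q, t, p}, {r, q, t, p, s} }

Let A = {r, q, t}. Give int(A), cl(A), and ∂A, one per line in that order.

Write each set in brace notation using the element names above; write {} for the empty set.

int(A) = {}
cl(A)  = {r, q, t, p, s}
∂A     = {r, q, t, p, s}

open subsets of A: {}; so int(A) = {}
closure: X∖int(X∖A) = X∖{} = {r, q, t, p, s}
∂A = {r, q, t, p, s} minus {} = {r, q, t, p, s}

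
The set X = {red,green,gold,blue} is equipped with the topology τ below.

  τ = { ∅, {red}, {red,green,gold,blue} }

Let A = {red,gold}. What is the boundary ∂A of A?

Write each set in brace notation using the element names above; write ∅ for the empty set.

U open, U⊆A: ∅, {red}. int(A) = ⋃ = {red}
X∖A={green,blue}, int(X∖A)=∅, hence cl(A)={red,green,gold,blue}
∂A: remove int from cl → {green,gold,blue}

{green,gold,blue}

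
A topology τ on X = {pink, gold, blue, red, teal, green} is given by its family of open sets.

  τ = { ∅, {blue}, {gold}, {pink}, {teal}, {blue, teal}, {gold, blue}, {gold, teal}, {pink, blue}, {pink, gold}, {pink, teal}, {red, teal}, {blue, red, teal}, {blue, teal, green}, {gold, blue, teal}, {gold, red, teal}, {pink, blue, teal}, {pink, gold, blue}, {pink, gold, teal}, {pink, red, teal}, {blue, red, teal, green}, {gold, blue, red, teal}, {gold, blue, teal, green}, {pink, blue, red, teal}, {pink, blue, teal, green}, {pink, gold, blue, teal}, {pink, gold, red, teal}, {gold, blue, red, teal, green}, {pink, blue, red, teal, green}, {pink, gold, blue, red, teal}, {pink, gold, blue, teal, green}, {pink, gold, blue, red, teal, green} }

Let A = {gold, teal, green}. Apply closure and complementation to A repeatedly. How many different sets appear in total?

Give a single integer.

cl via duality: int({pink, blue, red}) = {pink, blue}, so X∖{pink, blue} = {gold, red, teal, green}
Write k for closure, c for complement:
  1. A     = {gold, teal, green}
  2. kA    = {gold, red, teal, green}
  3. cA    = {pink, blue, red}
  4. ckA   = {pink, blue}
  5. kcA   = {pink, blue, red, green}
  6. kckA  = {pink, blue, green}
  7. ckcA  = {gold, teal}
  8. ckckA = {gold, red, teal}
applying k or c yields no new set

8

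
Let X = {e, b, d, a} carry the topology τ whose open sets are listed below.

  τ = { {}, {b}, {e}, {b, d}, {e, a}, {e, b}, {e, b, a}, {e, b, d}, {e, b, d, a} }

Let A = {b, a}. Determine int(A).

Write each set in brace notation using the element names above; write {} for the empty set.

{b}

interior: largest open inside A is {b} (from {}, {b})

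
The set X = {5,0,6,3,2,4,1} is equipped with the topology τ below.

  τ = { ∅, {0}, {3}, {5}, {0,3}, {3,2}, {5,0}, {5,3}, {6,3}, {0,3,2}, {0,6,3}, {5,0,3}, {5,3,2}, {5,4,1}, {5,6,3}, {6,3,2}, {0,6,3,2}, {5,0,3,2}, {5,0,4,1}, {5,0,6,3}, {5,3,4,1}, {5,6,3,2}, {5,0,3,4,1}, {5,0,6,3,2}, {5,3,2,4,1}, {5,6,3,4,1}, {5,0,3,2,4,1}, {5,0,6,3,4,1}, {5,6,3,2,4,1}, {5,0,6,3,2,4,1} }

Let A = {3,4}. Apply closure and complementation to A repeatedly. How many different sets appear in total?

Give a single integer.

cl via duality: int({5,0,6,2,1}) = {5,0}, so X∖{5,0} = {6,3,2,4,1}
Write k for closure, c for complement:
  1. A     = {3,4}
  2. kA    = {6,3,2,4,1}
  3. cA    = {5,0,6,2,1}
  4. ckA   = {5,0}
  5. kcA   = {5,0,6,2,4,1}
  6. kckA  = {5,0,4,1}
  7. ckcA  = {3}
  8. ckckA = {6,3,2}
applying k or c yields no new set

8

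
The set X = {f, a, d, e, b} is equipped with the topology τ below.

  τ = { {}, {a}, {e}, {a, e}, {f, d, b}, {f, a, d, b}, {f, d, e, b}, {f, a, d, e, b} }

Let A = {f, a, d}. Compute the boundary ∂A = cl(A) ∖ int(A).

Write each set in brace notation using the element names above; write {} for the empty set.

interior: largest open inside A is {a} (from {}, {a})
cl via duality: int({e, b}) = {e}, so X∖{e} = {f, a, d, b}
cl∖int = {f, d, b}

{f, d, b}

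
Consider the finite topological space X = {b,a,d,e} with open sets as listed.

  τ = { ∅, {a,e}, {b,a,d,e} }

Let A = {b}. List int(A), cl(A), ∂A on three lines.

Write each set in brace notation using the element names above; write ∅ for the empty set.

int(A) = ∅
cl(A)  = {b,d}
∂A     = {b,d}

open subsets of A: ∅; so int(A) = ∅
closure: X∖int(X∖A) = X∖{a,e} = {b,d}
∂A = {b,d} minus ∅ = {b,d}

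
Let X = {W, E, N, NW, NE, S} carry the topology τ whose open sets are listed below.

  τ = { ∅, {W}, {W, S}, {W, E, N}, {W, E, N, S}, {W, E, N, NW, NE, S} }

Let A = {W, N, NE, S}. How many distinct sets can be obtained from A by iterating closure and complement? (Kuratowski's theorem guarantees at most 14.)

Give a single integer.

6

X∖A={E, NW}, int(X∖A)=∅, hence cl(A)={W, E, N, NW, NE, S}
Orbit (k=closure, c=complement):
  1. A     = {W, N, NE, S}
  2. kA    = {W, E, N, NW, NE, S}
  3. cA    = {E, NW}
  4. ckA   = ∅
  5. kcA   = {E, N, NW, NE}
  6. ckcA  = {W, S}
(closed under both — stop)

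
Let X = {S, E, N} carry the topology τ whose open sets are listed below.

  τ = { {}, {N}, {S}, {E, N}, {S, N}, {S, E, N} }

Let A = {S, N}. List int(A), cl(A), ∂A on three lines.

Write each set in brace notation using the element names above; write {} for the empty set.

opens ⊆ A: {}, {S}, {N}, {S, N}; union → int = {S, N}
complement {E}; its interior {}; cl(A) = X∖{} = {S, E, N}
boundary = {S, E, N} ∖ {S, N} = {E}

int(A) = {S, N}
cl(A)  = {S, E, N}
∂A     = {E}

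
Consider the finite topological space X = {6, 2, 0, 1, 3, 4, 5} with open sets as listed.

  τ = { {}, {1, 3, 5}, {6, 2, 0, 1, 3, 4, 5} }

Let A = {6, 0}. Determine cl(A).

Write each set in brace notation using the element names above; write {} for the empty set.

closure: X∖int(X∖A) = X∖{1, 3, 5} = {6, 2, 0, 4}

{6, 2, 0, 4}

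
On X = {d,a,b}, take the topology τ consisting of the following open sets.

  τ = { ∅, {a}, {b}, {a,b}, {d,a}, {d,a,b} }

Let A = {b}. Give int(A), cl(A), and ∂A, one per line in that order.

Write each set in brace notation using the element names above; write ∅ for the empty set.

open subsets of A: ∅, {b}; so int(A) = {b}
closure: X∖int(X∖A) = X∖{d,a} = {b}
∂A = {b} minus {b} = ∅

int(A) = {b}
cl(A)  = {b}
∂A     = ∅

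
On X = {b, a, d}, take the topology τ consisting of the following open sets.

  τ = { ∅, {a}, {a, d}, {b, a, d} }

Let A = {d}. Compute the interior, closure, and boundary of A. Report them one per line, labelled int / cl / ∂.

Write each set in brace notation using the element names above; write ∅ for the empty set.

opens ⊆ A: ∅; union → int = ∅
complement {b, a}; its interior {a}; cl(A) = X∖{a} = {b, d}
boundary = {b, d} ∖ ∅ = {b, d}

int(A) = ∅
cl(A)  = {b, d}
∂A     = {b, d}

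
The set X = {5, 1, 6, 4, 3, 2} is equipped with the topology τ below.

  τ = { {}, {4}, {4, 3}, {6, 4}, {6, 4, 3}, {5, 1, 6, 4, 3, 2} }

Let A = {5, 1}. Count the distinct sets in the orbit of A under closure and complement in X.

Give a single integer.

cl via duality: int({6, 4, 3, 2}) = {6, 4, 3}, so X∖{6, 4, 3} = {5, 1, 2}
Write k for closure, c for complement:
  1. A     = {5, 1}
  2. kA    = {5, 1, 2}
  3. cA    = {6, 4, 3, 2}
  4. ckA   = {6, 4, 3}
  5. kcA   = {5, 1, 6, 4, 3, 2}
  6. ckcA  = {}
applying k or c yields no new set

6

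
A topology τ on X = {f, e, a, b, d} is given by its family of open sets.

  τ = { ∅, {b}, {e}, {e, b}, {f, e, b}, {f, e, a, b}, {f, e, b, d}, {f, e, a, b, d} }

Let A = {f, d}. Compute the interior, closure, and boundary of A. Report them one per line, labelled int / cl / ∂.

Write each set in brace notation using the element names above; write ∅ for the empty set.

int(A) = ∅
cl(A)  = {f, a, d}
∂A     = {f, a, d}

U open, U⊆A: ∅. int(A) = ⋃ = ∅
X∖A={e, a, b}, int(X∖A)={e, b}, hence cl(A)={f, a, d}
∂A: remove int from cl → {f, a, d}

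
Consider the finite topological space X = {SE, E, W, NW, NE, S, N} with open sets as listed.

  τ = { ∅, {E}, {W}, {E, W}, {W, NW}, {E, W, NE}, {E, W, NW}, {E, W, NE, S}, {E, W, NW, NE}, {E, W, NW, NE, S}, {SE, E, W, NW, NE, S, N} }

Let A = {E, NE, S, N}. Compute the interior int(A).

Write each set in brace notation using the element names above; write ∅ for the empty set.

open subsets of A: ∅, {E}; so int(A) = {E}

{E}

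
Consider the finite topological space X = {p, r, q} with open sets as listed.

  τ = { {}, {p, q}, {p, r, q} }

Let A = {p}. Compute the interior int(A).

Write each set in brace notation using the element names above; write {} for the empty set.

U open, U⊆A: {}. int(A) = ⋃ = {}

{}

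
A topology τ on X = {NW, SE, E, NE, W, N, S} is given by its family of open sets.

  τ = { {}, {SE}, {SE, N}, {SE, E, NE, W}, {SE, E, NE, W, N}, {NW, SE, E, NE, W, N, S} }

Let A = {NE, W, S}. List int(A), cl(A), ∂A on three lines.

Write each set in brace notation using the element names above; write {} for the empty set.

int(A) = {}
cl(A)  = {NW, E, NE, W, S}
∂A     = {NW, E, NE, W, S}

U open, U⊆A: {}. int(A) = ⋃ = {}
X∖A={NW, SE, E, N}, int(X∖A)={SE, N}, hence cl(A)={NW, E, NE, W, S}
∂A: remove int from cl → {NW, E, NE, W, S}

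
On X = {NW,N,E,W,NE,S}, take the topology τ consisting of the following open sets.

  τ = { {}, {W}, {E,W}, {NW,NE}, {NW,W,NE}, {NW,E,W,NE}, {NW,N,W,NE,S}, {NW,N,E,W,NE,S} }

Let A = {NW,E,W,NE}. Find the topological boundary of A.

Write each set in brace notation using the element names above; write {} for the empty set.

{N,S}

open subsets of A: {}, {W}, {NW,NE}, {E,W}, {NW,W,NE}, {NW,E,W,NE}; so int(A) = {NW,E,W,NE}
closure: X∖int(X∖A) = X∖{} = {NW,N,E,W,NE,S}
∂A = {NW,N,E,W,NE,S} minus {NW,E,W,NE} = {N,S}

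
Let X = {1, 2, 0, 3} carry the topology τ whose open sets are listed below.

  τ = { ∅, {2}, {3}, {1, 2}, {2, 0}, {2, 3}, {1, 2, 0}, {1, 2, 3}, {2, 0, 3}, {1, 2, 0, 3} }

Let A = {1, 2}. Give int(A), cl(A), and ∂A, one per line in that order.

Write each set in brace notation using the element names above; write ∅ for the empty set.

int(A) = {1, 2}
cl(A)  = {1, 2, 0}
∂A     = {0}

U open, U⊆A: ∅, {2}, {1, 2}. int(A) = ⋃ = {1, 2}
X∖A={0, 3}, int(X∖A)={3}, hence cl(A)={1, 2, 0}
∂A: remove int from cl → {0}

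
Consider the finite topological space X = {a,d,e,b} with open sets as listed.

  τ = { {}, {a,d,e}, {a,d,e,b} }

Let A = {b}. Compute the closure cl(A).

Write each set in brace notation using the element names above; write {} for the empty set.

complement {a,d,e}; its interior {a,d,e}; cl(A) = X∖{a,d,e} = {b}

{b}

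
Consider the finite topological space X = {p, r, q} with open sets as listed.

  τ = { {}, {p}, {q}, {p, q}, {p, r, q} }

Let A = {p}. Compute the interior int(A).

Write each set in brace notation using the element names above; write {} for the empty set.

interior: largest open inside A is {p} (from {}, {p})

{p}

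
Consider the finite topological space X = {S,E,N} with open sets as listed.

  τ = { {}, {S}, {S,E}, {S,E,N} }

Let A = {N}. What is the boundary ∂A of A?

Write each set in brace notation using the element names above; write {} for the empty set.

{N}

U open, U⊆A: {}. int(A) = ⋃ = {}
X∖A={S,E}, int(X∖A)={S,E}, hence cl(A)={N}
∂A: remove int from cl → {N}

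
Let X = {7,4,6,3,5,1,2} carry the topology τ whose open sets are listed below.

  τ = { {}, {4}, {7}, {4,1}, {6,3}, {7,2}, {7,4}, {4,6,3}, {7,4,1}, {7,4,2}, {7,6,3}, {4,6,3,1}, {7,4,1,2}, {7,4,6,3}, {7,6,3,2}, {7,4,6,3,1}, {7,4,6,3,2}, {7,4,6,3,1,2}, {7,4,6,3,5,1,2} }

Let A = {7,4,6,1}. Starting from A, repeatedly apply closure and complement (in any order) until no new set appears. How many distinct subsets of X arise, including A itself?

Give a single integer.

X∖A={3,5,2}, int(X∖A)={}, hence cl(A)={7,4,6,3,5,1,2}
Orbit (k=closure, c=complement):
  1. A     = {7,4,6,1}
  2. kA    = {7,4,6,3,5,1,2}
  3. cA    = {3,5,2}
  4. ckA   = {}
  5. kcA   = {6,3,5,2}
  6. ckcA  = {7,4,1}
  7. kckcA = {7,4,5,1,2}
  8. ckckcA = {6,3}
  9. kckckcA = {6,3,5}
  10. ckckckcA = {7,4,1,2}
(closed under both — stop)

10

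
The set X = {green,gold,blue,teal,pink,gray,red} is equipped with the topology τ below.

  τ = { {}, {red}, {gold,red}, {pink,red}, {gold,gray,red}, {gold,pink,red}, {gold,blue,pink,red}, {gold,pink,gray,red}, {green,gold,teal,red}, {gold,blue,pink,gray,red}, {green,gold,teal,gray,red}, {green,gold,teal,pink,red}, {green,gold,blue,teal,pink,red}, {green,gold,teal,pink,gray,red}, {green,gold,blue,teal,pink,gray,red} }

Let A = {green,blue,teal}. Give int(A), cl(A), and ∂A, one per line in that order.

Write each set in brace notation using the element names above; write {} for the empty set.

int(A) = {}
cl(A)  = {green,blue,teal}
∂A     = {green,blue,teal}

open subsets of A: {}; so int(A) = {}
closure: X∖int(X∖A) = X∖{gold,pink,gray,red} = {green,blue,teal}
∂A = {green,blue,teal} minus {} = {green,blue,teal}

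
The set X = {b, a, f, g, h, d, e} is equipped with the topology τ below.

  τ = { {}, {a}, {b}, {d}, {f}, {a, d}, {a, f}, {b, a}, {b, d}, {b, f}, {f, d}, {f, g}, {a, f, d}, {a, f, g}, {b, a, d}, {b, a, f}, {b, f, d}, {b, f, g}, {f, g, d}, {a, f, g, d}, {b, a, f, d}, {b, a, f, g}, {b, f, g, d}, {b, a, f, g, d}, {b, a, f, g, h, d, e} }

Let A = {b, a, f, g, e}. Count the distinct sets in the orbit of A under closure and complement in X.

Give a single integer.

X∖A={h, d}, int(X∖A)={d}, hence cl(A)={b, a, f, g, h, e}
Orbit (k=closure, c=complement):
  1. A     = {b, a, f, g, e}
  2. kA    = {b, a, f, g, h, e}
  3. cA    = {h, d}
  4. ckA   = {d}
  5. kcA   = {h, d, e}
  6. ckcA  = {b, a, f, g}
(closed under both — stop)

6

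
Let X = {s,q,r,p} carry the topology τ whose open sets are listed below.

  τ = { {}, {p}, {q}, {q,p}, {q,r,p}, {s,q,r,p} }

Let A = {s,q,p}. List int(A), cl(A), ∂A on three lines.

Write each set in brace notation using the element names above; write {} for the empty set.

int(A) = {q,p}
cl(A)  = {s,q,r,p}
∂A     = {s,r}

open subsets of A: {}, {q}, {p}, {q,p}; so int(A) = {q,p}
closure: X∖int(X∖A) = X∖{} = {s,q,r,p}
∂A = {s,q,r,p} minus {q,p} = {s,r}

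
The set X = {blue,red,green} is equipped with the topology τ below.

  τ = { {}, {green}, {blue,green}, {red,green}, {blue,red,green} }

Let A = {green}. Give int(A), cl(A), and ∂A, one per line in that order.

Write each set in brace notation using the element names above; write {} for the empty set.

U open, U⊆A: {}, {green}. int(A) = ⋃ = {green}
X∖A={blue,red}, int(X∖A)={}, hence cl(A)={blue,red,green}
∂A: remove int from cl → {blue,red}

int(A) = {green}
cl(A)  = {blue,red,green}
∂A     = {blue,red}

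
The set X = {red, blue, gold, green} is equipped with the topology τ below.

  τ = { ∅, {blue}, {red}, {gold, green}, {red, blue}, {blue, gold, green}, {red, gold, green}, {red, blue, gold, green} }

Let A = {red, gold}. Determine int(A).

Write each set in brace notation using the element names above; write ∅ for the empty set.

interior: largest open inside A is {red} (from ∅, {red})

{red}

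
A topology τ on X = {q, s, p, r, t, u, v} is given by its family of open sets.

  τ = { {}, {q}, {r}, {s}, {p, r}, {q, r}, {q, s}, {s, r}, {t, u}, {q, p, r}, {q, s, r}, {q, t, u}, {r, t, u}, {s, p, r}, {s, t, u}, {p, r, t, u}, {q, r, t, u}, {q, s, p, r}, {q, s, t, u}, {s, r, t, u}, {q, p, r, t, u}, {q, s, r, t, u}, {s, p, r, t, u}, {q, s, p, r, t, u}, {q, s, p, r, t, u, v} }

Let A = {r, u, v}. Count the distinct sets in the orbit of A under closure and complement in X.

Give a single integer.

12

X∖A={q, s, p, t}, int(X∖A)={q, s}, hence cl(A)={p, r, t, u, v}
Orbit (k=closure, c=complement):
  1. A     = {r, u, v}
  2. kA    = {p, r, t, u, v}
  3. cA    = {q, s, p, t}
  4. ckA   = {q, s}
  5. kcA   = {q, s, p, t, u, v}
  6. kckA  = {q, s, v}
  7. ckcA  = {r}
  8. ckckA = {p, r, t, u}
  9. kckcA = {p, r, v}
  10. ckckcA = {q, s, t, u}
  11. kckckcA = {q, s, t, u, v}
  12. ckckckcA = {p, r}
(closed under both — stop)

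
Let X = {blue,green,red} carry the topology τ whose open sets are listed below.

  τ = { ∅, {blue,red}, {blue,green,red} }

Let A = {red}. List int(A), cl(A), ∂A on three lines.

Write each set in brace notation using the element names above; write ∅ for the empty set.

int(A) = ∅
cl(A)  = {blue,green,red}
∂A     = {blue,green,red}

opens ⊆ A: ∅; union → int = ∅
complement {blue,green}; its interior ∅; cl(A) = X∖∅ = {blue,green,red}
boundary = {blue,green,red} ∖ ∅ = {blue,green,red}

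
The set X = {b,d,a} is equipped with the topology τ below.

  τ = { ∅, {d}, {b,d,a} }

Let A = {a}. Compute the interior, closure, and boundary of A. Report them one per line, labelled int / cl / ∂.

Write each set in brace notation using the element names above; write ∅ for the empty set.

int(A) = ∅
cl(A)  = {b,a}
∂A     = {b,a}

open subsets of A: ∅; so int(A) = ∅
closure: X∖int(X∖A) = X∖{d} = {b,a}
∂A = {b,a} minus ∅ = {b,a}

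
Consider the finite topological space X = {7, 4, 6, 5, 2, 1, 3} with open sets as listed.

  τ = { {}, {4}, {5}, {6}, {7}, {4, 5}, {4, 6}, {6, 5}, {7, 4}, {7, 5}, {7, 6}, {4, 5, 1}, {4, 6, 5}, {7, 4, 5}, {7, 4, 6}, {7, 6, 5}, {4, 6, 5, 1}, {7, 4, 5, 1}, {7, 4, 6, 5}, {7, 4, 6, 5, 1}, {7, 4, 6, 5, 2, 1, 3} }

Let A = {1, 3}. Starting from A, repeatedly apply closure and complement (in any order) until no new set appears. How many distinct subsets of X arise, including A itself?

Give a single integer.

6

X∖A={7, 4, 6, 5, 2}, int(X∖A)={7, 4, 6, 5}, hence cl(A)={2, 1, 3}
Orbit (k=closure, c=complement):
  1. A     = {1, 3}
  2. kA    = {2, 1, 3}
  3. cA    = {7, 4, 6, 5, 2}
  4. ckA   = {7, 4, 6, 5}
  5. kcA   = {7, 4, 6, 5, 2, 1, 3}
  6. ckcA  = {}
(closed under both — stop)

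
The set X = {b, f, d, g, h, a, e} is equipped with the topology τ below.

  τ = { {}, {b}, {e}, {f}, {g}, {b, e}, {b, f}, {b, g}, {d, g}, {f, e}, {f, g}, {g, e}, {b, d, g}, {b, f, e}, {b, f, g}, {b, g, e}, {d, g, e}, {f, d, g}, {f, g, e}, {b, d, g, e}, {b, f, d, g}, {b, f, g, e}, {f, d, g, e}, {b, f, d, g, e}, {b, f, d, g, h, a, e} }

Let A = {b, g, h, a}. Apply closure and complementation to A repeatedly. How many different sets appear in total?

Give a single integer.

8

cl via duality: int({f, d, e}) = {f, e}, so X∖{f, e} = {b, d, g, h, a}
Write k for closure, c for complement:
  1. A     = {b, g, h, a}
  2. kA    = {b, d, g, h, a}
  3. cA    = {f, d, e}
  4. ckA   = {f, e}
  5. kcA   = {f, d, h, a, e}
  6. kckA  = {f, h, a, e}
  7. ckcA  = {b, g}
  8. ckckA = {b, d, g}
applying k or c yields no new set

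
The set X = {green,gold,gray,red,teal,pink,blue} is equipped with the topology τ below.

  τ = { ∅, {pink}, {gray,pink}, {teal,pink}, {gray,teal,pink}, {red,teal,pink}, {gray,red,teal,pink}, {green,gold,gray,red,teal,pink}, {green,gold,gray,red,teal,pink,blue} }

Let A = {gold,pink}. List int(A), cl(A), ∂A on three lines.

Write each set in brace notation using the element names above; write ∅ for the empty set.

int(A) = {pink}
cl(A)  = {green,gold,gray,red,teal,pink,blue}
∂A     = {green,gold,gray,red,teal,blue}

U open, U⊆A: ∅, {pink}. int(A) = ⋃ = {pink}
X∖A={green,gray,red,teal,blue}, int(X∖A)=∅, hence cl(A)={green,gold,gray,red,teal,pink,blue}
∂A: remove int from cl → {green,gold,gray,red,teal,blue}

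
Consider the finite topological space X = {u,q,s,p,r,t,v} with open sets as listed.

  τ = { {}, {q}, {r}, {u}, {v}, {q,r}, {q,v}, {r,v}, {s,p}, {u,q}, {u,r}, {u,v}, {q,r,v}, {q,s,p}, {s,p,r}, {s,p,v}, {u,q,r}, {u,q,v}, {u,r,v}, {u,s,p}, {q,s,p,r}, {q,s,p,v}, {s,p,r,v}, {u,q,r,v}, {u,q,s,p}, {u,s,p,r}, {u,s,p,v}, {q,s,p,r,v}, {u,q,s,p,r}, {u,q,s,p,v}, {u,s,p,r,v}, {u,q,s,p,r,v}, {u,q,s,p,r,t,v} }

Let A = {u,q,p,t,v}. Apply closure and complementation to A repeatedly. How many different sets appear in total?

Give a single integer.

cl via duality: int({s,r}) = {r}, so X∖{r} = {u,q,s,p,t,v}
Write k for closure, c for complement:
  1. A     = {u,q,p,t,v}
  2. kA    = {u,q,s,p,t,v}
  3. cA    = {s,r}
  4. ckA   = {r}
  5. kcA   = {s,p,r,t}
  6. kckA  = {r,t}
  7. ckcA  = {u,q,v}
  8. ckckA = {u,q,s,p,v}
  9. kckcA = {u,q,t,v}
  10. ckckcA = {s,p,r}
applying k or c yields no new set

10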